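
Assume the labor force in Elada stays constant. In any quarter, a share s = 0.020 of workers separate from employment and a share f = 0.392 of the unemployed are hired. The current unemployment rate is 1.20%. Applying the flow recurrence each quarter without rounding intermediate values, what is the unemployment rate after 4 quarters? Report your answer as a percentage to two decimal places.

Unemployment rate after four quarters ≈ 4.42%.

With a fixed labor force, u_{t+1} = u_t + s·(1−u_t) − f·u_t = u_t·(1−s−f) + s.
Here 1−s−f = 0.588 and s = 0.020.
u_1 = 0.012000 × 0.588 + 0.020 = 0.027056.
u_2 = 0.027056 × 0.588 + 0.020 = 0.035909.
u_3 = 0.035909 × 0.588 + 0.020 = 0.041114.
u_4 = 0.041114 × 0.588 + 0.020 = 0.044175.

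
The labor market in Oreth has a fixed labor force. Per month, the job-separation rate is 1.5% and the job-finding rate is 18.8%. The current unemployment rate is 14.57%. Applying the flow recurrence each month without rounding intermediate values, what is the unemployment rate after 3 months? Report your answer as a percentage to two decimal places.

With a fixed labor force, u_{t+1} = u_t + s·(1−u_t) − f·u_t = u_t·(1−s−f) + s.
Here 1−s−f = 0.797 and s = 0.015.
u_1 = 0.145700 × 0.797 + 0.015 = 0.131123.
u_2 = 0.131123 × 0.797 + 0.015 = 0.119505.
u_3 = 0.119505 × 0.797 + 0.015 = 0.110245.

Unemployment rate after three months ≈ 11.02%.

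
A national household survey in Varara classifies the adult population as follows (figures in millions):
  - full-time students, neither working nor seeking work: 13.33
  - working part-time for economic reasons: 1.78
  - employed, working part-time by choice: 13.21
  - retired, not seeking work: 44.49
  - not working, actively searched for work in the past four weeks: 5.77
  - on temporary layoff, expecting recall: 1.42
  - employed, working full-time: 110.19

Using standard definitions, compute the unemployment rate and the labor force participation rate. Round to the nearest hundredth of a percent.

Unemployment rate ≈ 5.43%; labor force participation rate ≈ 69.60%.

Employed = 1.78 + 13.21 + 110.19 = 125.18 million (anyone who worked, including part-time for economic reasons, counts as employed).
Unemployed = 5.77 + 1.42 = 7.19 million (jobless and actively searching, or on temporary layoff).
Labor force = 125.18 + 7.19 = 132.37 million.
Not in labor force = 13.33 + 44.49 = 57.82 million (those not working and not actively searching are outside the labor force).
Civilian working-age population = 132.37 + 57.82 = 190.19 million.
Unemployment rate = 7.19 / 132.37 = 5.43%.
Labor force participation rate = 132.37 / 190.19 = 69.60%.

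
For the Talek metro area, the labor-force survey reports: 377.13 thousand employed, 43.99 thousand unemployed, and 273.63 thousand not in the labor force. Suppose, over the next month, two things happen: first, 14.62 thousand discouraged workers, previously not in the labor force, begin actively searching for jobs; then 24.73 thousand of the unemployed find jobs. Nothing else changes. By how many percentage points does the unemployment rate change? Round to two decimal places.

The unemployment rate changes by −2.67 percentage points.

Initially, labor force = 377.13 + 43.99 = 421.12 thousand, so u = 43.99/421.12 = 10.45%.
After the first change, unemployed and labor force both rise by 14.62 → E = 377.13, U = 58.61, labor force = 435.74 thousand.
After the second change, unemployed falls and employed rises by 24.73; labor force unchanged → E = 401.86, U = 33.88, labor force = 435.74 thousand.
New unemployment rate = 33.88 / 435.74 = 7.78%.
Change = 7.78% − 10.45% = −2.67 percentage points.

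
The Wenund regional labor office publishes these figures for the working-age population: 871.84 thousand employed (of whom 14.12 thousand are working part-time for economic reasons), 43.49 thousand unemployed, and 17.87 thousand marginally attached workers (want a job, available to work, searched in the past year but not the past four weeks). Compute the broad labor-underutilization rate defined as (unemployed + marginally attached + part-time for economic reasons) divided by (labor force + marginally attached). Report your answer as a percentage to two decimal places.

Broad underutilization rate ≈ 8.09%.

Labor force = 871.84 + 43.49 = 915.33 thousand.
Numerator = 43.49 + 17.87 + 14.12 = 75.48 thousand.
Denominator = 915.33 + 17.87 = 933.20 thousand.
Broad rate = 75.48 / 933.20 = 8.09%.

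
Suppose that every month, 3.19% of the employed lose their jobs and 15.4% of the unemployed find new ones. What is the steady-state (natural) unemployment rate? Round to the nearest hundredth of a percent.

Steady-state unemployment rate ≈ 17.16%.

At steady state the flows balance: s·E = f·U, so U/(E+U) = s/(s+f).
u* = 3.19 / (3.19 + 15.4) = 3.19 / 18.59 = 17.16%.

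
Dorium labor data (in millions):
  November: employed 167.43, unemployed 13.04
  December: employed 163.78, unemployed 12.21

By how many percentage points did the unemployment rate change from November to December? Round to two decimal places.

November: labor force = 167.43 + 13.04 = 180.47; u = 13.04/180.47 = 7.23%.
December: labor force = 163.78 + 12.21 = 175.99; u = 12.21/175.99 = 6.94%.
Change = 6.94% − 7.23% = −0.29 pp.

The unemployment rate changed by −0.29 percentage points.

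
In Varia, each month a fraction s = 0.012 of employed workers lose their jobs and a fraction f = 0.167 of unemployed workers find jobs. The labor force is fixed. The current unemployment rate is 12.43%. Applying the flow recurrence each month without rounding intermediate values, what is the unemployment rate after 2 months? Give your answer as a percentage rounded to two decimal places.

With a fixed labor force, u_{t+1} = u_t + s·(1−u_t) − f·u_t = u_t·(1−s−f) + s.
Here 1−s−f = 0.821 and s = 0.012.
u_1 = 0.124300 × 0.821 + 0.012 = 0.114050.
u_2 = 0.114050 × 0.821 + 0.012 = 0.105635.

Unemployment rate after two months ≈ 10.56%.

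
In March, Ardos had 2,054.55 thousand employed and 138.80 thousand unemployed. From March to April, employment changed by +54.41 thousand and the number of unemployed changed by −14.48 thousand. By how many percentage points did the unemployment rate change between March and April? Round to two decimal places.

The unemployment rate changed by −0.76 percentage points.

March: labor force = 2,054.55 + 138.80 = 2,193.35; u = 138.80/2,193.35 = 6.33%.
April: labor force = 2,108.96 + 124.32 = 2,233.28; u = 124.32/2,233.28 = 5.57%.
Change = 5.57% − 6.33% = −0.76 pp.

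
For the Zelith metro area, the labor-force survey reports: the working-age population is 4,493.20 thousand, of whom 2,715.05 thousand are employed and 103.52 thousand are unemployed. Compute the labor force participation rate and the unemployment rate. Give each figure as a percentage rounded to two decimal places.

Labor force participation rate ≈ 62.73%; unemployment rate ≈ 3.67%.

Labor force = employed + unemployed = 2,715.05 + 103.52 = 2,818.57 thousand.
Unemployment rate = 103.52 / 2,818.57 = 3.67%.
Labor force participation rate = 2,818.57 / 4,493.20 = 62.73%.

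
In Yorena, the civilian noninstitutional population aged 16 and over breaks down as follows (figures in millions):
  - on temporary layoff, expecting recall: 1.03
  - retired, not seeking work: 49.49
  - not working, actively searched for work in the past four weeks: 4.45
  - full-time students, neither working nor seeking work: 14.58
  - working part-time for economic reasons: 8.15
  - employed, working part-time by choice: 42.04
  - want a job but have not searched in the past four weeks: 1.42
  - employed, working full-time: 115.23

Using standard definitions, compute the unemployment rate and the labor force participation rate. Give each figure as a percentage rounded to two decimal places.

Unemployment rate ≈ 3.21%; labor force participation rate ≈ 72.30%.

Employed = 8.15 + 42.04 + 115.23 = 165.42 million (anyone who worked, including part-time for economic reasons, counts as employed).
Unemployed = 1.03 + 4.45 = 5.48 million (jobless and actively searching, or on temporary layoff).
Labor force = 165.42 + 5.48 = 170.90 million.
Not in labor force = 49.49 + 14.58 + 1.42 = 65.49 million (those not working and not actively searching are outside the labor force — including those who want a job but have given up searching).
Civilian working-age population = 170.90 + 65.49 = 236.39 million.
Unemployment rate = 5.48 / 170.90 = 3.21%.
Labor force participation rate = 170.90 / 236.39 = 72.30%.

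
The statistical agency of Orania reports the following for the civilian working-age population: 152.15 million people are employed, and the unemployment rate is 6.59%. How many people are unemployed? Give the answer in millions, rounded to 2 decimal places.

Let U be the number unemployed. The labor force is E + U, and U/(E+U) = 0.0659.
So U = 0.0659 × 152.15 / (1 − 0.0659) = 10.0267 / 0.9341 ≈ 10.73 million.

About 10.73 million are unemployed.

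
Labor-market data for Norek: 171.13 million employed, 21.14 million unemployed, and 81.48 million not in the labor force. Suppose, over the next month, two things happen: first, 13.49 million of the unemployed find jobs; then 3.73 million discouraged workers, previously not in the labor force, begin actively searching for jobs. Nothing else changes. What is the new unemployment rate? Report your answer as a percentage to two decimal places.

Initially, labor force = 171.13 + 21.14 = 192.27 million, so u = 21.14/192.27 = 10.99%.
After the first change, unemployed falls and employed rises by 13.49; labor force unchanged → E = 184.62, U = 7.65, labor force = 192.27 million.
After the second change, unemployed and labor force both rise by 3.73 → E = 184.62, U = 11.38, labor force = 196.00 million.
New unemployment rate = 11.38 / 196.00 = 5.81%.

New unemployment rate ≈ 5.81%.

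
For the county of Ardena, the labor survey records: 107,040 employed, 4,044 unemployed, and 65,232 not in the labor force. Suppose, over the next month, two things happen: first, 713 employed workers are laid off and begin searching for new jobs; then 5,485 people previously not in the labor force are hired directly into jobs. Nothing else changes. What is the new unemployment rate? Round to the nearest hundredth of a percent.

New unemployment rate ≈ 4.08%.

Initially, labor force = 107,040 + 4,044 = 111,084, so u = 4,044/111,084 = 3.64%.
After the first change, employed falls and unemployed rises by 713; labor force unchanged → E = 106,327, U = 4,757, labor force = 111,084.
After the second change, employed and labor force both rise by 5,485; unemployed unchanged → E = 111,812, U = 4,757, labor force = 116,569.
New unemployment rate = 4,757 / 116,569 = 4.08%.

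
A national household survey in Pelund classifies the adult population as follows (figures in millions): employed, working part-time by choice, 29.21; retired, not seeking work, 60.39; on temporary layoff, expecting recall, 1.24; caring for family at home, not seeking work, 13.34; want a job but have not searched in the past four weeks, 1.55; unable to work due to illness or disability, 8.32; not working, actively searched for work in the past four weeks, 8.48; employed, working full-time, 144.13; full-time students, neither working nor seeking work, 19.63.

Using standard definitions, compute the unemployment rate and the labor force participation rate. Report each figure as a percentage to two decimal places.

Unemployment rate ≈ 5.31%; labor force participation rate ≈ 63.94%.

Employed = 29.21 + 144.13 = 173.34 million.
Unemployed = 1.24 + 8.48 = 9.72 million (jobless and actively searching, or on temporary layoff).
Labor force = 173.34 + 9.72 = 183.06 million.
Not in labor force = 60.39 + 13.34 + 1.55 + 8.32 + 19.63 = 103.23 million (those not working and not actively searching are outside the labor force — including those who want a job but have given up searching).
Civilian working-age population = 183.06 + 103.23 = 286.29 million.
Unemployment rate = 9.72 / 183.06 = 5.31%.
Labor force participation rate = 183.06 / 286.29 = 63.94%.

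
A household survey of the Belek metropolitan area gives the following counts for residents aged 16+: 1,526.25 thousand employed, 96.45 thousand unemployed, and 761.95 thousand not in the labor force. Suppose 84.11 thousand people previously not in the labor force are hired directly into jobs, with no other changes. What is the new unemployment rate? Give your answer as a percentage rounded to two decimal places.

Initially, labor force = 1,526.25 + 96.45 = 1,622.70 thousand, so u = 96.45/1,622.70 = 5.94%.
After the change, employed and labor force both rise by 84.11; unemployed unchanged → E = 1,610.36, U = 96.45, labor force = 1,706.81 thousand.
New unemployment rate = 96.45 / 1,706.81 = 5.65%.

New unemployment rate ≈ 5.65%.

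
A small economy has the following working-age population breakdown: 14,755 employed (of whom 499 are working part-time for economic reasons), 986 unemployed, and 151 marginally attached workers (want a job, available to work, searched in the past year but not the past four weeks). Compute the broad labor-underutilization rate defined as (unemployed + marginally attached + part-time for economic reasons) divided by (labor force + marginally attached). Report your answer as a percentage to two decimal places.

Broad underutilization rate ≈ 10.29%.

Labor force = 14,755 + 986 = 15,741.
Numerator = 986 + 151 + 499 = 1,636.
Denominator = 15,741 + 151 = 15,892.
Broad rate = 1,636 / 15,892 = 10.29%.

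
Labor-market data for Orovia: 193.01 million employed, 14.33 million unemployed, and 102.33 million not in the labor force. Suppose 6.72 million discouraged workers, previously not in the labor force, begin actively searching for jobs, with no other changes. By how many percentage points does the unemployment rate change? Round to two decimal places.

Initially, labor force = 193.01 + 14.33 = 207.34 million, so u = 14.33/207.34 = 6.91%.
After the change, unemployed and labor force both rise by 6.72 → E = 193.01, U = 21.05, labor force = 214.06 million.
New unemployment rate = 21.05 / 214.06 = 9.83%.
Change = 9.83% − 6.91% = +2.92 percentage points.

The unemployment rate changes by +2.92 percentage points.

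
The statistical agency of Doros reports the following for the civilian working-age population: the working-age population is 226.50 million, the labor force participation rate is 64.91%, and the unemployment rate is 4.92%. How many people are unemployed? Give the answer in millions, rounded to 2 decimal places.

Labor force = 0.6491 × 226.50 = 147.02 million.
Unemployed = 0.0492 × 147.02 ≈ 7.23 million.

About 7.23 million are unemployed.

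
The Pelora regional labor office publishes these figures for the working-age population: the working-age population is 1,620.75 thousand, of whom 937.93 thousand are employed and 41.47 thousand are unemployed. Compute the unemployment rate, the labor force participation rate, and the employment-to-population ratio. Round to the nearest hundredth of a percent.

Labor force = employed + unemployed = 937.93 + 41.47 = 979.40 thousand.
Unemployment rate = 41.47 / 979.40 = 4.23%.
Labor force participation rate = 979.40 / 1,620.75 = 60.43%.
Employment-population ratio = 937.93 / 1,620.75 = 57.87%.

Unemployment rate ≈ 4.23%; labor force participation rate ≈ 60.43%; employment-population ratio ≈ 57.87%.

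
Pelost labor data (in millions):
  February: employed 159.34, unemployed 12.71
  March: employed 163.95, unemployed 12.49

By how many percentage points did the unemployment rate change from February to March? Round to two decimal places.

February: labor force = 159.34 + 12.71 = 172.05; u = 12.71/172.05 = 7.39%.
March: labor force = 163.95 + 12.49 = 176.44; u = 12.49/176.44 = 7.08%.
Change = 7.08% − 7.39% = −0.31 pp.

The unemployment rate changed by −0.31 percentage points.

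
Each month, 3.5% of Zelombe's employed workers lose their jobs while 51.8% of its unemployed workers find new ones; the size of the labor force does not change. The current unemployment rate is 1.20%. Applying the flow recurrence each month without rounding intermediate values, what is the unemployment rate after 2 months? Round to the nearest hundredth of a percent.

Unemployment rate after two months ≈ 5.30%.

With a fixed labor force, u_{t+1} = u_t + s·(1−u_t) − f·u_t = u_t·(1−s−f) + s.
Here 1−s−f = 0.447 and s = 0.035.
u_1 = 0.012000 × 0.447 + 0.035 = 0.040364.
u_2 = 0.040364 × 0.447 + 0.035 = 0.053043.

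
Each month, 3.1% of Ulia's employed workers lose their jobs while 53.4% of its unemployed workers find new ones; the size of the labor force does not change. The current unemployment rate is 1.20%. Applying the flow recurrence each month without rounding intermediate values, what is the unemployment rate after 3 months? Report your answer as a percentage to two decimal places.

With a fixed labor force, u_{t+1} = u_t + s·(1−u_t) − f·u_t = u_t·(1−s−f) + s.
Here 1−s−f = 0.435 and s = 0.031.
u_1 = 0.012000 × 0.435 + 0.031 = 0.036220.
u_2 = 0.036220 × 0.435 + 0.031 = 0.046756.
u_3 = 0.046756 × 0.435 + 0.031 = 0.051339.

Unemployment rate after three months ≈ 5.13%.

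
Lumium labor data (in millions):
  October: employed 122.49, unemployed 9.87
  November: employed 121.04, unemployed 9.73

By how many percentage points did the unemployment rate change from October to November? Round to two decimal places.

The unemployment rate changed by −0.02 percentage points.

October: labor force = 122.49 + 9.87 = 132.36; u = 9.87/132.36 = 7.46%.
November: labor force = 121.04 + 9.73 = 130.77; u = 9.73/130.77 = 7.44%.
Change = 7.44% − 7.46% = −0.02 pp.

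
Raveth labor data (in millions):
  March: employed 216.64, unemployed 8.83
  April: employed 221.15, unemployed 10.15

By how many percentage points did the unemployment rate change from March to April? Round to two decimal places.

The unemployment rate changed by +0.47 percentage points.

March: labor force = 216.64 + 8.83 = 225.47; u = 8.83/225.47 = 3.92%.
April: labor force = 221.15 + 10.15 = 231.30; u = 10.15/231.30 = 4.39%.
Change = 4.39% − 3.92% = +0.47 pp.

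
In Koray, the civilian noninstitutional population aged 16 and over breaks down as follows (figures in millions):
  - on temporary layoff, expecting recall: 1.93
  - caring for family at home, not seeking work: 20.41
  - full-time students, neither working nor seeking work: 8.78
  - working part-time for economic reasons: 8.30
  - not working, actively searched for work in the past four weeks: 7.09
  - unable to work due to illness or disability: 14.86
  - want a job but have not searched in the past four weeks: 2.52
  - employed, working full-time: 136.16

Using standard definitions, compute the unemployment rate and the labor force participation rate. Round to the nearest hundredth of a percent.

Employed = 8.30 + 136.16 = 144.46 million (anyone who worked, including part-time for economic reasons, counts as employed).
Unemployed = 1.93 + 7.09 = 9.02 million (jobless and actively searching, or on temporary layoff).
Labor force = 144.46 + 9.02 = 153.48 million.
Not in labor force = 20.41 + 8.78 + 14.86 + 2.52 = 46.57 million (those not working and not actively searching are outside the labor force — including those who want a job but have given up searching).
Civilian working-age population = 153.48 + 46.57 = 200.05 million.
Unemployment rate = 9.02 / 153.48 = 5.88%.
Labor force participation rate = 153.48 / 200.05 = 76.72%.

Unemployment rate ≈ 5.88%; labor force participation rate ≈ 76.72%.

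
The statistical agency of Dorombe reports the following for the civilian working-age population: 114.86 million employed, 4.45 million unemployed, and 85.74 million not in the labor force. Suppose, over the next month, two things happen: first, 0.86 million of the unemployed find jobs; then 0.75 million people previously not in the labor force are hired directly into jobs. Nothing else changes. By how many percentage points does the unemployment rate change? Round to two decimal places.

Initially, labor force = 114.86 + 4.45 = 119.31 million, so u = 4.45/119.31 = 3.73%.
After the first change, unemployed falls and employed rises by 0.86; labor force unchanged → E = 115.72, U = 3.59, labor force = 119.31 million.
After the second change, employed and labor force both rise by 0.75; unemployed unchanged → E = 116.47, U = 3.59, labor force = 120.06 million.
New unemployment rate = 3.59 / 120.06 = 2.99%.
Change = 2.99% − 3.73% = −0.74 percentage points.

The unemployment rate changes by −0.74 percentage points.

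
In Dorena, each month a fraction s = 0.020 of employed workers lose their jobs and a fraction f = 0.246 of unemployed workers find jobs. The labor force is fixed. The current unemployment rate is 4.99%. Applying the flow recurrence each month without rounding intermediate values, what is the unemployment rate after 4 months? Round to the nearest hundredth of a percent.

Unemployment rate after four months ≈ 6.78%.

With a fixed labor force, u_{t+1} = u_t + s·(1−u_t) − f·u_t = u_t·(1−s−f) + s.
Here 1−s−f = 0.734 and s = 0.020.
u_1 = 0.049900 × 0.734 + 0.020 = 0.056627.
u_2 = 0.056627 × 0.734 + 0.020 = 0.061564.
u_3 = 0.061564 × 0.734 + 0.020 = 0.065188.
u_4 = 0.065188 × 0.734 + 0.020 = 0.067848.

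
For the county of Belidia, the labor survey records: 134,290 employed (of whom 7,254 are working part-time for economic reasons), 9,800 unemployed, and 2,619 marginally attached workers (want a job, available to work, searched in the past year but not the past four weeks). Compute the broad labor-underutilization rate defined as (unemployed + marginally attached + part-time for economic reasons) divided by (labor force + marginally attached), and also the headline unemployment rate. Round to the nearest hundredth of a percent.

Broad underutilization rate ≈ 13.41%; headline unemployment rate ≈ 6.80%.

Labor force = 134,290 + 9,800 = 144,090.
Numerator = 9,800 + 2,619 + 7,254 = 19,673.
Denominator = 144,090 + 2,619 = 146,709.
Broad rate = 19,673 / 146,709 = 13.41%.
Headline unemployment rate = 9,800 / 144,090 = 6.80%.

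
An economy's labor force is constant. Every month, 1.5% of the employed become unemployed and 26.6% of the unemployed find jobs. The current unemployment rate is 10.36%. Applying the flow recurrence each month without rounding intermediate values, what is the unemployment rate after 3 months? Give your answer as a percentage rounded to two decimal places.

Unemployment rate after three months ≈ 7.20%.

With a fixed labor force, u_{t+1} = u_t + s·(1−u_t) − f·u_t = u_t·(1−s−f) + s.
Here 1−s−f = 0.719 and s = 0.015.
u_1 = 0.103600 × 0.719 + 0.015 = 0.089488.
u_2 = 0.089488 × 0.719 + 0.015 = 0.079342.
u_3 = 0.079342 × 0.719 + 0.015 = 0.072047.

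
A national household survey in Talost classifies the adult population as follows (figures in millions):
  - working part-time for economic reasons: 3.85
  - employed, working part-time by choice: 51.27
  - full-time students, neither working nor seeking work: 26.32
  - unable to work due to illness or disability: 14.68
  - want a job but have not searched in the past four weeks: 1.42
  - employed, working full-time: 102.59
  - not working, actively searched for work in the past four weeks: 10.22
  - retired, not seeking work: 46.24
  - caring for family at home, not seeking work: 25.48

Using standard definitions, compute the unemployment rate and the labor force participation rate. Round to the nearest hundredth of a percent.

Employed = 3.85 + 51.27 + 102.59 = 157.71 million (anyone who worked, including part-time for economic reasons, counts as employed).
Unemployed = 10.22 million.
Labor force = 157.71 + 10.22 = 167.93 million.
Not in labor force = 26.32 + 14.68 + 1.42 + 46.24 + 25.48 = 114.14 million (those not working and not actively searching are outside the labor force — including those who want a job but have given up searching).
Civilian working-age population = 167.93 + 114.14 = 282.07 million.
Unemployment rate = 10.22 / 167.93 = 6.09%.
Labor force participation rate = 167.93 / 282.07 = 59.53%.

Unemployment rate ≈ 6.09%; labor force participation rate ≈ 59.53%.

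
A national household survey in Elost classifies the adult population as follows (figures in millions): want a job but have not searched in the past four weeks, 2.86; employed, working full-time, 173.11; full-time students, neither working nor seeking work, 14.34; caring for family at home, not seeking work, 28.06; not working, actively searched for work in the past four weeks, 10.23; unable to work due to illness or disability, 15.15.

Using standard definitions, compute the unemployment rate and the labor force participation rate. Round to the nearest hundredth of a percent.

Unemployment rate ≈ 5.58%; labor force participation rate ≈ 75.22%.

Employed = 173.11 million.
Unemployed = 10.23 million.
Labor force = 173.11 + 10.23 = 183.34 million.
Not in labor force = 2.86 + 14.34 + 28.06 + 15.15 = 60.41 million (those not working and not actively searching are outside the labor force — including those who want a job but have given up searching).
Civilian working-age population = 183.34 + 60.41 = 243.75 million.
Unemployment rate = 10.23 / 183.34 = 5.58%.
Labor force participation rate = 183.34 / 243.75 = 75.22%.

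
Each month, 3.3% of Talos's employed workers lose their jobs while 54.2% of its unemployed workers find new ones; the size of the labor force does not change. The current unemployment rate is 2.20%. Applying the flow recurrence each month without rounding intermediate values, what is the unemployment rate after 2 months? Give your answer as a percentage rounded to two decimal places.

Unemployment rate after two months ≈ 5.10%.

With a fixed labor force, u_{t+1} = u_t + s·(1−u_t) − f·u_t = u_t·(1−s−f) + s.
Here 1−s−f = 0.425 and s = 0.033.
u_1 = 0.022000 × 0.425 + 0.033 = 0.042350.
u_2 = 0.042350 × 0.425 + 0.033 = 0.050999.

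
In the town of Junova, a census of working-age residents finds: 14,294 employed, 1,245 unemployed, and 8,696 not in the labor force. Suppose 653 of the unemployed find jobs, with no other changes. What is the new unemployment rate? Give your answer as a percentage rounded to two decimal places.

New unemployment rate ≈ 3.81%.

Initially, labor force = 14,294 + 1,245 = 15,539, so u = 1,245/15,539 = 8.01%.
After the change, unemployed falls and employed rises by 653; labor force unchanged → E = 14,947, U = 592, labor force = 15,539.
New unemployment rate = 592 / 15,539 = 3.81%.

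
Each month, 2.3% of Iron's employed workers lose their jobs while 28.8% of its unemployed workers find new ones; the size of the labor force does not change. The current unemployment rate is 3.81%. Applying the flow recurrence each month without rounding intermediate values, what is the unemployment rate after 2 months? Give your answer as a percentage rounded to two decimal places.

With a fixed labor force, u_{t+1} = u_t + s·(1−u_t) − f·u_t = u_t·(1−s−f) + s.
Here 1−s−f = 0.689 and s = 0.023.
u_1 = 0.038100 × 0.689 + 0.023 = 0.049251.
u_2 = 0.049251 × 0.689 + 0.023 = 0.056934.

Unemployment rate after two months ≈ 5.69%.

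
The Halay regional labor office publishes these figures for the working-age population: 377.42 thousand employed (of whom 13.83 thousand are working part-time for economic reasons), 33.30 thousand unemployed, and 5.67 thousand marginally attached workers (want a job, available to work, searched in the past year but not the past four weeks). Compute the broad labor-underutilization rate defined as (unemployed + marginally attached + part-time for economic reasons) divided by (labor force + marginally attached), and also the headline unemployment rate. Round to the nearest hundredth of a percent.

Broad underutilization rate ≈ 12.68%; headline unemployment rate ≈ 8.11%.

Labor force = 377.42 + 33.30 = 410.72 thousand.
Numerator = 33.30 + 5.67 + 13.83 = 52.80 thousand.
Denominator = 410.72 + 5.67 = 416.39 thousand.
Broad rate = 52.80 / 416.39 = 12.68%.
Headline unemployment rate = 33.30 / 410.72 = 8.11%.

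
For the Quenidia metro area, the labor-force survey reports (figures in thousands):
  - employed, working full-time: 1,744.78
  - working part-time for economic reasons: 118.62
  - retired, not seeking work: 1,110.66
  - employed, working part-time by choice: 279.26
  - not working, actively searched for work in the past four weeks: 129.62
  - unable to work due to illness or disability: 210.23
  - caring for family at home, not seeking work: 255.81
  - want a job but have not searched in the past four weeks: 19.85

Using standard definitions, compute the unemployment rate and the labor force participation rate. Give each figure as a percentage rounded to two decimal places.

Employed = 1,744.78 + 118.62 + 279.26 = 2,142.66 thousand (anyone who worked, including part-time for economic reasons, counts as employed).
Unemployed = 129.62 thousand.
Labor force = 2,142.66 + 129.62 = 2,272.28 thousand.
Not in labor force = 1,110.66 + 210.23 + 255.81 + 19.85 = 1,596.55 thousand (those not working and not actively searching are outside the labor force — including those who want a job but have given up searching).
Civilian working-age population = 2,272.28 + 1,596.55 = 3,868.83 thousand.
Unemployment rate = 129.62 / 2,272.28 = 5.70%.
Labor force participation rate = 2,272.28 / 3,868.83 = 58.73%.

Unemployment rate ≈ 5.70%; labor force participation rate ≈ 58.73%.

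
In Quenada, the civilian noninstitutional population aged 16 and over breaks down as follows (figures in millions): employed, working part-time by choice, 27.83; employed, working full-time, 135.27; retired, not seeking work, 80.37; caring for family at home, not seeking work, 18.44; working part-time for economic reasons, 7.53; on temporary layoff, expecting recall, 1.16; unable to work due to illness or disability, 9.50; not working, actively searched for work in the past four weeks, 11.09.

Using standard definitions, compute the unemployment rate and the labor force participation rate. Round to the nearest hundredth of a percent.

Employed = 27.83 + 135.27 + 7.53 = 170.63 million (anyone who worked, including part-time for economic reasons, counts as employed).
Unemployed = 1.16 + 11.09 = 12.25 million (jobless and actively searching, or on temporary layoff).
Labor force = 170.63 + 12.25 = 182.88 million.
Not in labor force = 80.37 + 18.44 + 9.50 = 108.31 million (those not working and not actively searching are outside the labor force).
Civilian working-age population = 182.88 + 108.31 = 291.19 million.
Unemployment rate = 12.25 / 182.88 = 6.70%.
Labor force participation rate = 182.88 / 291.19 = 62.80%.

Unemployment rate ≈ 6.70%; labor force participation rate ≈ 62.80%.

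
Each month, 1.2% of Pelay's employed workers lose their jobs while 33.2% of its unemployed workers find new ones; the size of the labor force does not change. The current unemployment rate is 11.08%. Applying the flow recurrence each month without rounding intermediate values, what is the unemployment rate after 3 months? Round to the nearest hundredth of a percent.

Unemployment rate after three months ≈ 5.63%.

With a fixed labor force, u_{t+1} = u_t + s·(1−u_t) − f·u_t = u_t·(1−s−f) + s.
Here 1−s−f = 0.656 and s = 0.012.
u_1 = 0.110800 × 0.656 + 0.012 = 0.084685.
u_2 = 0.084685 × 0.656 + 0.012 = 0.067553.
u_3 = 0.067553 × 0.656 + 0.012 = 0.056315.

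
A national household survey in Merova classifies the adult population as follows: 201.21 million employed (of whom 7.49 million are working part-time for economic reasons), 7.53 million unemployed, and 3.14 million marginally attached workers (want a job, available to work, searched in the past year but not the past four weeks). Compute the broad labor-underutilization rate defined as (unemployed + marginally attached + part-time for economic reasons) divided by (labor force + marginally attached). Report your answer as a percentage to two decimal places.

Labor force = 201.21 + 7.53 = 208.74 million.
Numerator = 7.53 + 3.14 + 7.49 = 18.16 million.
Denominator = 208.74 + 3.14 = 211.88 million.
Broad rate = 18.16 / 211.88 = 8.57%.

Broad underutilization rate ≈ 8.57%.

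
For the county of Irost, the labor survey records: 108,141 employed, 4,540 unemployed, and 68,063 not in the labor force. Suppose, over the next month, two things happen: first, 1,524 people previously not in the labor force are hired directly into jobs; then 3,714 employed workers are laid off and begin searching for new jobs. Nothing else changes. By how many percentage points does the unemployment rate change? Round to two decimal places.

Initially, labor force = 108,141 + 4,540 = 112,681, so u = 4,540/112,681 = 4.03%.
After the first change, employed and labor force both rise by 1,524; unemployed unchanged → E = 109,665, U = 4,540, labor force = 114,205.
After the second change, employed falls and unemployed rises by 3,714; labor force unchanged → E = 105,951, U = 8,254, labor force = 114,205.
New unemployment rate = 8,254 / 114,205 = 7.23%.
Change = 7.23% − 4.03% = +3.20 percentage points.

The unemployment rate changes by +3.20 percentage points.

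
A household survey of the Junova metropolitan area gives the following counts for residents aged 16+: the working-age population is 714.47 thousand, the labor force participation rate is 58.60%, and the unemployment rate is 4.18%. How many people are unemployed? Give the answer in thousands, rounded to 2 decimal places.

About 17.50 thousand are unemployed.

Labor force = 0.5860 × 714.47 = 418.68 thousand.
Unemployed = 0.0418 × 418.68 ≈ 17.50 thousand.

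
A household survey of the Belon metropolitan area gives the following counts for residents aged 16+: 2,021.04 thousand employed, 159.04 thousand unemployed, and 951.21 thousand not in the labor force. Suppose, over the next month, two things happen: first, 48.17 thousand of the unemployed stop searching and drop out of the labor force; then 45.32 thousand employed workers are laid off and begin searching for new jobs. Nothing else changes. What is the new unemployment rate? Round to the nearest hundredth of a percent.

Initially, labor force = 2,021.04 + 159.04 = 2,180.08 thousand, so u = 159.04/2,180.08 = 7.30%.
After the first change, unemployed and labor force both fall by 48.17 → E = 2,021.04, U = 110.87, labor force = 2,131.91 thousand.
After the second change, employed falls and unemployed rises by 45.32; labor force unchanged → E = 1,975.72, U = 156.19, labor force = 2,131.91 thousand.
New unemployment rate = 156.19 / 2,131.91 = 7.33%.

New unemployment rate ≈ 7.33%.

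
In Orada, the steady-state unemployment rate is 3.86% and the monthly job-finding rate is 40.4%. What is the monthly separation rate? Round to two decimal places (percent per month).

Separation rate ≈ 1.62% per month.

From u* = s/(s+f): s = u·f/(1−u).
s = 0.0386 × 40.4 / (1 − 0.0386) = 1.5594 / 0.9614 ≈ 1.62% per month.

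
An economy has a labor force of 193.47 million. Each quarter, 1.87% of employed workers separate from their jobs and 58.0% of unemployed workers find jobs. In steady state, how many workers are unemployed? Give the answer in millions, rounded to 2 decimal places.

About 6.04 million are unemployed in steady state.

Steady-state unemployment rate u* = s/(s+f) = 1.87/(1.87+58.0) = 0.031234.
Unemployed = u* × labor force = 0.031234 × 193.47 ≈ 6.04 million.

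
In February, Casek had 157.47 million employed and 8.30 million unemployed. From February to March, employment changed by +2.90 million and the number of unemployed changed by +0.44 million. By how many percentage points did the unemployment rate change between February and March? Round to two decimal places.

The unemployment rate changed by +0.16 percentage points.

February: labor force = 157.47 + 8.30 = 165.77; u = 8.30/165.77 = 5.01%.
March: labor force = 160.37 + 8.74 = 169.11; u = 8.74/169.11 = 5.17%.
Change = 5.17% − 5.01% = +0.16 pp.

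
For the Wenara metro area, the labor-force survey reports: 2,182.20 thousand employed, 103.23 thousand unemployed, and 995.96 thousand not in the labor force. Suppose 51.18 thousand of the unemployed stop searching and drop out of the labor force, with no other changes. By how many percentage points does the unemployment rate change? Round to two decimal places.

Initially, labor force = 2,182.20 + 103.23 = 2,285.43 thousand, so u = 103.23/2,285.43 = 4.52%.
After the change, unemployed and labor force both fall by 51.18 → E = 2,182.20, U = 52.05, labor force = 2,234.25 thousand.
New unemployment rate = 52.05 / 2,234.25 = 2.33%.
Change = 2.33% − 4.52% = −2.19 percentage points.

The unemployment rate changes by −2.19 percentage points.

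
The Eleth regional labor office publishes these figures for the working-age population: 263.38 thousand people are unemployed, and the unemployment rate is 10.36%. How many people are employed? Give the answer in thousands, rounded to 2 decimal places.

Labor force = U / u = 263.38 / 0.1036 ≈ 2,542.28 thousand.
Employed = labor force − unemployed = 2,542.28 − 263.38 = 2,278.90 thousand.

About 2,278.90 thousand are employed.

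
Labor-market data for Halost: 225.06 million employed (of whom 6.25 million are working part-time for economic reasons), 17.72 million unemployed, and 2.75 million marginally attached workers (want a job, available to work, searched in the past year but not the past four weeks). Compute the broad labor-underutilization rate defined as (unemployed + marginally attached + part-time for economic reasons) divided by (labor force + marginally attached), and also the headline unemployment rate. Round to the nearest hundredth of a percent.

Labor force = 225.06 + 17.72 = 242.78 million.
Numerator = 17.72 + 2.75 + 6.25 = 26.72 million.
Denominator = 242.78 + 2.75 = 245.53 million.
Broad rate = 26.72 / 245.53 = 10.88%.
Headline unemployment rate = 17.72 / 242.78 = 7.30%.

Broad underutilization rate ≈ 10.88%; headline unemployment rate ≈ 7.30%.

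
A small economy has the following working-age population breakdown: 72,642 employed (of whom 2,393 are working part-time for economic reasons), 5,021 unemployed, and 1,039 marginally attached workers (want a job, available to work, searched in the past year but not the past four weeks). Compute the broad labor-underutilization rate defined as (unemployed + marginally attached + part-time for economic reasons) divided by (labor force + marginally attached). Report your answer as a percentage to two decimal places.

Broad underutilization rate ≈ 10.74%.

Labor force = 72,642 + 5,021 = 77,663.
Numerator = 5,021 + 1,039 + 2,393 = 8,453.
Denominator = 77,663 + 1,039 = 78,702.
Broad rate = 8,453 / 78,702 = 10.74%.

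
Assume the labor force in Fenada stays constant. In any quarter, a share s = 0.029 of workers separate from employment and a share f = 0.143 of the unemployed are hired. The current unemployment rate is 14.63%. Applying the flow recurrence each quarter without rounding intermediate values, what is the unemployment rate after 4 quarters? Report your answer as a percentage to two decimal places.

Unemployment rate after four quarters ≈ 15.81%.

With a fixed labor force, u_{t+1} = u_t + s·(1−u_t) − f·u_t = u_t·(1−s−f) + s.
Here 1−s−f = 0.828 and s = 0.029.
u_1 = 0.146300 × 0.828 + 0.029 = 0.150136.
u_2 = 0.150136 × 0.828 + 0.029 = 0.153313.
u_3 = 0.153313 × 0.828 + 0.029 = 0.155943.
u_4 = 0.155943 × 0.828 + 0.029 = 0.158121.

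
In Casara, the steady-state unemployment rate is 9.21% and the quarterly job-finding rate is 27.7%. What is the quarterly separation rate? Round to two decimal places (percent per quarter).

From u* = s/(s+f): s = u·f/(1−u).
s = 0.0921 × 27.7 / (1 − 0.0921) = 2.5512 / 0.9079 ≈ 2.81% per quarter.

Separation rate ≈ 2.81% per quarter.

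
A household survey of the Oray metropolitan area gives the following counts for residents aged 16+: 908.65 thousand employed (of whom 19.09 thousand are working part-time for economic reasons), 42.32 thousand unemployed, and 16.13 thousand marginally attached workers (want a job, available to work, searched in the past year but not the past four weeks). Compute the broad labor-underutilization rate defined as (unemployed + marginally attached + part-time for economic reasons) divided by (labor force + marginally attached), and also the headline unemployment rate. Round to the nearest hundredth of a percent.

Labor force = 908.65 + 42.32 = 950.97 thousand.
Numerator = 42.32 + 16.13 + 19.09 = 77.54 thousand.
Denominator = 950.97 + 16.13 = 967.10 thousand.
Broad rate = 77.54 / 967.10 = 8.02%.
Headline unemployment rate = 42.32 / 950.97 = 4.45%.

Broad underutilization rate ≈ 8.02%; headline unemployment rate ≈ 4.45%.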